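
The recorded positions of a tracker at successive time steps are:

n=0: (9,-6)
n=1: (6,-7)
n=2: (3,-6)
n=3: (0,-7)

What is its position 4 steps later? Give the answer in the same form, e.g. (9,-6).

First: linear, -3 per step → -12 at step 7.
Second: cycles through -6, -7 every 2 steps. Step 7 lands at position 1 of the cycle → -7.

(-12,-7)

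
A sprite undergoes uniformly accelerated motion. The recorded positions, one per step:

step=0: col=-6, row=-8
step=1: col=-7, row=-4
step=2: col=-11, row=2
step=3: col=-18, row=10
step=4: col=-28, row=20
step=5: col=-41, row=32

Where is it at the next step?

First differences are (-1,+4), (-4,+6), (-7,+8), (-10,+10), (-13,+12); their common second difference is (-3,+2) (constant acceleration).
step 6: col=-41, row=32 + (-16,+14) → col=-57, row=46

col=-57, row=46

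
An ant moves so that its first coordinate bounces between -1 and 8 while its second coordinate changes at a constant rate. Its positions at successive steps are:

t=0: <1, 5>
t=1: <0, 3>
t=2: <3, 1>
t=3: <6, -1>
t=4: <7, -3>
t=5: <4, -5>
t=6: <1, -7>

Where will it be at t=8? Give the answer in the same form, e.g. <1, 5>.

The first coordinate reflects between -1 and 8, moving 3 per step.
  step 7: 1 → 0
  step 8: 0 → 3
The second coordinate changes by -2 each step: at step 8 it is -11.

<3, -11>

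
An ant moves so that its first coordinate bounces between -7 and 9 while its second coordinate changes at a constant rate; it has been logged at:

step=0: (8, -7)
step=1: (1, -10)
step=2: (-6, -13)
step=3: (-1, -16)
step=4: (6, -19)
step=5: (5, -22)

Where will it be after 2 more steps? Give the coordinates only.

The first coordinate reflects between -7 and 9, moving 7 per step.
  step 6: 5 → -2
  step 7: -2 → -5
The second coordinate changes by -3 each step: at step 7 it is -28.

(-5, -28)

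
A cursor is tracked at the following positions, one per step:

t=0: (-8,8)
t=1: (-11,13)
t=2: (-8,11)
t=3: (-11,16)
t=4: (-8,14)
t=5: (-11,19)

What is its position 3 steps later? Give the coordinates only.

(-8,20)

The moves between consecutive positions are (-3,+5), (+3,-2), (-3,+5), (+3,-2), (-3,+5); they repeat the 2-cycle [(-3,+5), (+3,-2)].
step 6: apply (+3,-2) → (-8,17)
step 7: apply (-3,+5) → (-11,22)
step 8: apply (+3,-2) → (-8,20)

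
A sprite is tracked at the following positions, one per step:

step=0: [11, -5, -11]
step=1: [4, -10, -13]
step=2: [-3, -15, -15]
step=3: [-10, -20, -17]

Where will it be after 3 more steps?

[-31, -35, -23]

Each step adds [-7, -5, -2] to the position.
step 4: [-10, -20, -17] + [-7, -5, -2] → [-17, -25, -19]
step 5: [-17, -25, -19] + [-7, -5, -2] → [-24, -30, -21]
step 6: [-24, -30, -21] + [-7, -5, -2] → [-31, -35, -23]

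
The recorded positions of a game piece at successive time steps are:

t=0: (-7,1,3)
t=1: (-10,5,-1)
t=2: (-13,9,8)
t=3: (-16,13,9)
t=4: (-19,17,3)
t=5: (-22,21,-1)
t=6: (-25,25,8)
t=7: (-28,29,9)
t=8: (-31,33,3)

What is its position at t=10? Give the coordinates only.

The first coordinate changes by -3 each step, so at step 10 it is -7 + 10·(-3) = -37.
The second coordinate changes by +4 each step, so at step 10 it is 1 + 10·(4) = 41.
The third coordinate repeats the cycle [3, -1, 8, 9] with period 4; step 10 mod 4 = 2, giving 8.

(-37,41,8)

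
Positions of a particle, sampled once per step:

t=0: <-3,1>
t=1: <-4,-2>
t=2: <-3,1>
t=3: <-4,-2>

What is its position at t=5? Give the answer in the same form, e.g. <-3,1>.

The jumps are <-1,-3>, <+1,+3>, <-1,-3> — a geometric progression with ratio -1.
step 4: <-4,-2> + <+1,+3> → <-3,1>
step 5: <-3,1> + <-1,-3> → <-4,-2>

<-4,-2>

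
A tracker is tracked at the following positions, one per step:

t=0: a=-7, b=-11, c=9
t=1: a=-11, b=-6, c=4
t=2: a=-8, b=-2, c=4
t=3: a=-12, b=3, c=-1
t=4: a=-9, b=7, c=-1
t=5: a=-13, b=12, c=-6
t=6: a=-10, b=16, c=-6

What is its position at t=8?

Step-to-step displacements: (-4, +5, -5), (+3, +4, +0), (-4, +5, -5), (+3, +4, +0), (-4, +5, -5), (+3, +4, +0) — a repeating cycle of length 2.
step 7: apply (-4, +5, -5) → a=-14, b=21, c=-11
step 8: apply (+3, +4, +0) → a=-11, b=25, c=-11

a=-11, b=25, c=-11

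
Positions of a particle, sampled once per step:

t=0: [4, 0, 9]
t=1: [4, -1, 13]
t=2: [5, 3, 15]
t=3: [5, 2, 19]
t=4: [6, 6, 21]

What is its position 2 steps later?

Step-to-step displacements: [+0, -1, +4], [+1, +4, +2], [+0, -1, +4], [+1, +4, +2] — a repeating cycle of length 2.
step 5: apply [+0, -1, +4] → [6, 5, 25]
step 6: apply [+1, +4, +2] → [7, 9, 27]

[7, 9, 27]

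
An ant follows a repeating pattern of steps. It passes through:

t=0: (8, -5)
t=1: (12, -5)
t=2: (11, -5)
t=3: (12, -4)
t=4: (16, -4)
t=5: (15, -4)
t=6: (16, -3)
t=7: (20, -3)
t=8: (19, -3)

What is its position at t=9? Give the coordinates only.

Differencing gives (+4, +0), (-1, +0), (+1, +1), (+4, +0), (-1, +0), (+1, +1), (+4, +0), (-1, +0). This is the pattern (+4, +0), (-1, +0), (+1, +1) repeated.
step 9: apply (+1, +1) → (20, -2)

(20, -2)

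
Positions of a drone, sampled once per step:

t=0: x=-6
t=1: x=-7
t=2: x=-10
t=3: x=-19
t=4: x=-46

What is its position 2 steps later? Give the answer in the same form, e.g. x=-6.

The jumps are -1, -3, -9, -27 — a geometric progression with ratio 3.
step 5: -46 − 81 → x=-127
step 6: -127 − 243 → x=-370

x=-370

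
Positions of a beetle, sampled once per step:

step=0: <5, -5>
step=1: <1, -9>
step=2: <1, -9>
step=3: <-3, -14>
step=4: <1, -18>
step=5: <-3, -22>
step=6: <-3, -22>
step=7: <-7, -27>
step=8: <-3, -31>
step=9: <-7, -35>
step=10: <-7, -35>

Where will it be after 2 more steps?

The moves between consecutive positions are <-4, -4>, <+0, +0>, <-4, -5>, <+4, -4>, <-4, -4>, <+0, +0>, <-4, -5>, <+4, -4>, <-4, -4>, <+0, +0>; they repeat the 4-cycle [<-4, -4>, <+0, +0>, <-4, -5>, <+4, -4>].
step 11: apply <-4, -5> → <-11, -40>
step 12: apply <+4, -4> → <-7, -44>

<-7, -44>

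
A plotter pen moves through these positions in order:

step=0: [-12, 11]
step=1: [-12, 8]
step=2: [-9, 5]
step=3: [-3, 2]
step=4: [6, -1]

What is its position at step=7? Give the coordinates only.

First differences are [+0, -3], [+3, -3], [+6, -3], [+9, -3]; their common second difference is [+3, +0] (constant acceleration).
step 5: [6, -1] + [+12, -3] → [18, -4]
step 6: [18, -4] + [+15, -3] → [33, -7]
step 7: [33, -7] + [+18, -3] → [51, -10]

[51, -10]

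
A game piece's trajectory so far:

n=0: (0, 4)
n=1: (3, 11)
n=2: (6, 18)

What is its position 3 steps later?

Each step adds (+3, +7) to the position.
step 3: (6, 18) + (+3, +7) → (9, 25)
step 4: (9, 25) + (+3, +7) → (12, 32)
step 5: (12, 32) + (+3, +7) → (15, 39)

(15, 39)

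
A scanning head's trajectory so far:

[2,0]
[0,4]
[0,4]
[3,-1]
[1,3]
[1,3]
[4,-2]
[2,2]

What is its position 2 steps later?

[5,-3]

The moves between consecutive positions are [-2,+4], [+0,+0], [+3,-5], [-2,+4], [+0,+0], [+3,-5], [-2,+4]; they repeat the 3-cycle [[-2,+4], [+0,+0], [+3,-5]].
step 8: apply [+0,+0] → [2,2]
step 9: apply [+3,-5] → [5,-3]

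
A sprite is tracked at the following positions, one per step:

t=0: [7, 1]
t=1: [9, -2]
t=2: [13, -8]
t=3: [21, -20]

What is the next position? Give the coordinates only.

Step-to-step displacements: [+2, -3], [+4, -6], [+8, -12]; each is 2× the previous.
step 4: [21, -20] + [+16, -24] → [37, -44]

[37, -44]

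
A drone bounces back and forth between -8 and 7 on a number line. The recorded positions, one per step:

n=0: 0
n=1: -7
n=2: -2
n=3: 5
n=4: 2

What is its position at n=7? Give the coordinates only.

The value reflects between -8 and 7, moving 7 per step.
  step 5: 2 → -5
  step 6: -5 → -4
  step 7: -4 → 3

3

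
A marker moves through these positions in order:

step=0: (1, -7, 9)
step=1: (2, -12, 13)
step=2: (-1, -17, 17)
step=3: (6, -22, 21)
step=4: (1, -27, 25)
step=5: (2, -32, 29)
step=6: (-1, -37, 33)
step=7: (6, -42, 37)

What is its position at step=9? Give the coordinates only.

The first coordinate repeats the cycle [1, 2, -1, 6] with period 4; step 9 mod 4 = 1, giving 2.
The second coordinate changes by -5 each step, so at step 9 it is -7 + 9·(-5) = -52.
The third coordinate changes by +4 each step, so at step 9 it is 9 + 9·(4) = 45.

(2, -52, 45)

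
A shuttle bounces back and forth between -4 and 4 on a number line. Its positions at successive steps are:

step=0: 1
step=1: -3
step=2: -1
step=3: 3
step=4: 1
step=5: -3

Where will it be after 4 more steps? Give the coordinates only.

The value travels 4 per step and bounces off the walls at -4 and 4.
  step 6: -3 → -1
  step 7: -1 → 3
  step 8: 3 → 1
  step 9: 1 → -3

-3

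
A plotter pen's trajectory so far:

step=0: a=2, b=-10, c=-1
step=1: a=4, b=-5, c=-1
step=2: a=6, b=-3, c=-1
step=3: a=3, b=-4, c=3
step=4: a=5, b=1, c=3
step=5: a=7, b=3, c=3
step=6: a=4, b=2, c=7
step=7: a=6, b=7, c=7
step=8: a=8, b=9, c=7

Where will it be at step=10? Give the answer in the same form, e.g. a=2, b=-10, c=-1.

a=7, b=13, c=11

Differencing gives (+2,+5,+0), (+2,+2,+0), (-3,-1,+4), (+2,+5,+0), (+2,+2,+0), (-3,-1,+4), (+2,+5,+0), (+2,+2,+0). This is the pattern (+2,+5,+0), (+2,+2,+0), (-3,-1,+4) repeated.
step 9: apply (-3,-1,+4) → a=5, b=8, c=11
step 10: apply (+2,+5,+0) → a=7, b=13, c=11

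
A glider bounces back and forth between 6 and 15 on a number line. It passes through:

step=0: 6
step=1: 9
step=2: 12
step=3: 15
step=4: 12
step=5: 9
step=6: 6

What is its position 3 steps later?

15

The value travels 3 per step and bounces off the walls at 6 and 15.
  step 7: 6 → 9
  step 8: 9 → 12
  step 9: 12 → 15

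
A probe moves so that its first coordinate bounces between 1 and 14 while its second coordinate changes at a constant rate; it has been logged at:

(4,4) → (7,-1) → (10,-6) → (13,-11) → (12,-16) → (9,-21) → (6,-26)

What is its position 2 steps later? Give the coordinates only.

(2,-36)

The first coordinate reflects between 1 and 14, moving 3 per step.
  step 7: 6 → 3
  step 8: 3 → 2
The second coordinate changes by -5 each step: at step 8 it is -36.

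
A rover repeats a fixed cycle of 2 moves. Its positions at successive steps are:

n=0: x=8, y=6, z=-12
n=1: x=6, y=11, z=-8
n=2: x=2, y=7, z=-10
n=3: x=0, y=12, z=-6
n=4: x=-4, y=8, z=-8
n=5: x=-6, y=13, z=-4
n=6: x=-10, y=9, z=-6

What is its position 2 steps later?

Differencing gives (-2,+5,+4), (-4,-4,-2), (-2,+5,+4), (-4,-4,-2), (-2,+5,+4), (-4,-4,-2). This is the pattern (-2,+5,+4), (-4,-4,-2) repeated.
step 7: apply (-2,+5,+4) → x=-12, y=14, z=-2
step 8: apply (-4,-4,-2) → x=-16, y=10, z=-4

x=-16, y=10, z=-4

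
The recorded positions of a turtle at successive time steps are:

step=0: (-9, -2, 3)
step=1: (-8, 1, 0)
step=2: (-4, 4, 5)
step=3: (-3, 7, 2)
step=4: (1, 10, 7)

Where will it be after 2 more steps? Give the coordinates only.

(6, 16, 9)

Step-to-step displacements: (+1, +3, -3), (+4, +3, +5), (+1, +3, -3), (+4, +3, +5) — a repeating cycle of length 2.
step 5: apply (+1, +3, -3) → (2, 13, 4)
step 6: apply (+4, +3, +5) → (6, 16, 9)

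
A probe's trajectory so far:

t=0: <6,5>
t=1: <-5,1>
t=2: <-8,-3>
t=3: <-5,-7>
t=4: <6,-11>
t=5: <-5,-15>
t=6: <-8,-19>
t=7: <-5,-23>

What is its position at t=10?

<-8,-35>

First: cycles through 6, -5, -8, -5 every 4 steps. Step 10 lands at position 2 of the cycle → -8.
Second: linear, -4 per step → -35 at step 10.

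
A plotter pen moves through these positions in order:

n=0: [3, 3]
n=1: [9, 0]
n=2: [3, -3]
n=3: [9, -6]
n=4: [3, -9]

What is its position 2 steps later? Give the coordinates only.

The first coordinate repeats the cycle [3, 9] with period 2; step 6 mod 2 = 0, giving 3.
The second coordinate changes by -3 each step, so at step 6 it is 3 + 6·(-3) = -15.

[3, -15]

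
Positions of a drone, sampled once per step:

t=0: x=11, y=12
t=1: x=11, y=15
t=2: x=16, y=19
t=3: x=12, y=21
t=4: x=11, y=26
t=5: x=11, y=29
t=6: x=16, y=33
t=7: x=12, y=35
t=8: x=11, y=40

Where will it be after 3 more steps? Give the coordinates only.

x=12, y=49

Differencing gives (+0, +3), (+5, +4), (-4, +2), (-1, +5), (+0, +3), (+5, +4), (-4, +2), (-1, +5). This is the pattern (+0, +3), (+5, +4), (-4, +2), (-1, +5) repeated.
step 9: apply (+0, +3) → x=11, y=43
step 10: apply (+5, +4) → x=16, y=47
step 11: apply (-4, +2) → x=12, y=49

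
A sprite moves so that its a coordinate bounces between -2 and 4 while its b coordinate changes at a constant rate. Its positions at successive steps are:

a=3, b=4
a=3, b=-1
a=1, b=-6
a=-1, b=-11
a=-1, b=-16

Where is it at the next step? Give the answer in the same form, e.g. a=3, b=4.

The a coordinate travels 2 per step and bounces off the walls at -2 and 4.
  step 5: -1 → 1
The b coordinate changes by -5 each step: at step 5 it is -21.

a=1, b=-21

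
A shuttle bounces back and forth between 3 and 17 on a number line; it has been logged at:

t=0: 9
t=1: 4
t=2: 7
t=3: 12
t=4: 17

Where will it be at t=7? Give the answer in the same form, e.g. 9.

4

The value travels 5 per step and bounces off the walls at 3 and 17.
  step 5: 17 → 12
  step 6: 12 → 7
  step 7: 7 → 4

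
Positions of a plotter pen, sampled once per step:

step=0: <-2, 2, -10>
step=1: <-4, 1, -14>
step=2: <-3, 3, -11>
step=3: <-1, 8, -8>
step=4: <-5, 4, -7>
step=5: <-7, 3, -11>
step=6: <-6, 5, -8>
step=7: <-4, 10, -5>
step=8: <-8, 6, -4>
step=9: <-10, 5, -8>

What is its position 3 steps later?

Differencing gives <-2, -1, -4>, <+1, +2, +3>, <+2, +5, +3>, <-4, -4, +1>, <-2, -1, -4>, <+1, +2, +3>, <+2, +5, +3>, <-4, -4, +1>, <-2, -1, -4>. This is the pattern <-2, -1, -4>, <+1, +2, +3>, <+2, +5, +3>, <-4, -4, +1> repeated.
step 10: apply <+1, +2, +3> → <-9, 7, -5>
step 11: apply <+2, +5, +3> → <-7, 12, -2>
step 12: apply <-4, -4, +1> → <-11, 8, -1>

<-11, 8, -1>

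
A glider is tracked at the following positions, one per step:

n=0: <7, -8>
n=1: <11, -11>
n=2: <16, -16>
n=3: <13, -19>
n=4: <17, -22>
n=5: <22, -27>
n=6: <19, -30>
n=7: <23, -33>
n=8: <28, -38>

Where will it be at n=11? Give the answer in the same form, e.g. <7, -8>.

<34, -49>

Step-to-step displacements: <+4, -3>, <+5, -5>, <-3, -3>, <+4, -3>, <+5, -5>, <-3, -3>, <+4, -3>, <+5, -5> — a repeating cycle of length 3.
step 9: apply <-3, -3> → <25, -41>
step 10: apply <+4, -3> → <29, -44>
step 11: apply <+5, -5> → <34, -49>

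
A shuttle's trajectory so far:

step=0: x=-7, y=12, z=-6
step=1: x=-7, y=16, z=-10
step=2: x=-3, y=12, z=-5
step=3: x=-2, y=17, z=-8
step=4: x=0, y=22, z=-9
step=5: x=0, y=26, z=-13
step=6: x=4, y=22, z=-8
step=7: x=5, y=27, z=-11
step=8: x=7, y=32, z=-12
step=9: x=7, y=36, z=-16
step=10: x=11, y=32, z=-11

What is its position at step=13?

x=14, y=46, z=-19

The moves between consecutive positions are (+0, +4, -4), (+4, -4, +5), (+1, +5, -3), (+2, +5, -1), (+0, +4, -4), (+4, -4, +5), (+1, +5, -3), (+2, +5, -1), (+0, +4, -4), (+4, -4, +5); they repeat the 4-cycle [(+0, +4, -4), (+4, -4, +5), (+1, +5, -3), (+2, +5, -1)].
step 11: apply (+1, +5, -3) → x=12, y=37, z=-14
step 12: apply (+2, +5, -1) → x=14, y=42, z=-15
step 13: apply (+0, +4, -4) → x=14, y=46, z=-19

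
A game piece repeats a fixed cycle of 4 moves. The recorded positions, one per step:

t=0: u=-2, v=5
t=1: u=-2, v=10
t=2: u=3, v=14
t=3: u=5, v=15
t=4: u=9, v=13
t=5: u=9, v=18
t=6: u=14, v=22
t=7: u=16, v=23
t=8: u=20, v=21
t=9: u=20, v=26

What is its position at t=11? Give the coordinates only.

The moves between consecutive positions are (+0, +5), (+5, +4), (+2, +1), (+4, -2), (+0, +5), (+5, +4), (+2, +1), (+4, -2), (+0, +5); they repeat the 4-cycle [(+0, +5), (+5, +4), (+2, +1), (+4, -2)].
step 10: apply (+5, +4) → u=25, v=30
step 11: apply (+2, +1) → u=27, v=31

u=27, v=31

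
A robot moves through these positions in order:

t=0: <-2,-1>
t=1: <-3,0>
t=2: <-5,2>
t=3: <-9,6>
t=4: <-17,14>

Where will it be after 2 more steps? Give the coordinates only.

<-65,62>

Consecutive displacements <-1,+1>, <-2,+2>, <-4,+4>, <-8,+8> scale by a factor of 2 each step.
step 5: <-17,14> + <-16,+16> → <-33,30>
step 6: <-33,30> + <-32,+32> → <-65,62>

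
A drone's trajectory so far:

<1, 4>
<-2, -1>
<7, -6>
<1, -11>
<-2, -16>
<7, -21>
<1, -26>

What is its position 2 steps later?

First: cycles through 1, -2, 7 every 3 steps. Step 8 lands at position 2 of the cycle → 7.
Second: linear, -5 per step → -36 at step 8.

<7, -36>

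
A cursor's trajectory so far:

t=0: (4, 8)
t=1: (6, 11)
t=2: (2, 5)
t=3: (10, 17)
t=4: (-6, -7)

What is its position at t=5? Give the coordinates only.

The jumps are (+2, +3), (-4, -6), (+8, +12), (-16, -24) — a geometric progression with ratio -2.
step 5: (-6, -7) + (+32, +48) → (26, 41)

(26, 41)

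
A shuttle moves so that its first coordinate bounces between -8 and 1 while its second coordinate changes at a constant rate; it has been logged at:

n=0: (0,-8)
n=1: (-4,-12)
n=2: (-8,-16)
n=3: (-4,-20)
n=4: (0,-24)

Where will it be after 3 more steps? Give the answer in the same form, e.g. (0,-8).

(-6,-36)

The first coordinate reflects between -8 and 1, moving 4 per step.
  step 5: 0 → -2
  step 6: -2 → -6
  step 7: -6 → -6
The second coordinate changes by -4 each step: at step 7 it is -36.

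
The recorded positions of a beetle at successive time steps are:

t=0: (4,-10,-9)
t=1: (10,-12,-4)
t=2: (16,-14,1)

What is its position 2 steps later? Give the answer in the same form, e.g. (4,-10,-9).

The position changes by (+6,-2,+5) every step.
step 3: (16,-14,1) + (+6,-2,+5) → (22,-16,6)
step 4: (22,-16,6) + (+6,-2,+5) → (28,-18,11)

(28,-18,11)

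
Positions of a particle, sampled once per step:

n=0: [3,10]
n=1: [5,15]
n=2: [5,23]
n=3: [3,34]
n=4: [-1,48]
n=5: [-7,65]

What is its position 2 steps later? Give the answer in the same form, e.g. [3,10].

Taking differences between consecutive positions: [+2,+5], [+0,+8], [-2,+11], [-4,+14], [-6,+17]. These grow by [-2,+3] each step.
step 6: [-7,65] + [-8,+20] → [-15,85]
step 7: [-15,85] + [-10,+23] → [-25,108]

[-25,108]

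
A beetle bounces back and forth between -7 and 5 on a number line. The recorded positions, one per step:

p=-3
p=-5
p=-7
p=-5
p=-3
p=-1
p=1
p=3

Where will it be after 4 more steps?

The value travels 2 per step and bounces off the walls at -7 and 5.
  step 8: 3 → 5
  step 9: 5 → 3
  step 10: 3 → 1
  step 11: 1 → -1

p=-1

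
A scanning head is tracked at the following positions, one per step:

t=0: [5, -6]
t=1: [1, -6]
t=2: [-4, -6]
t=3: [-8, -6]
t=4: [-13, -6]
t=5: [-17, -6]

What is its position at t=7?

Differencing gives [-4, +0], [-5, +0], [-4, +0], [-5, +0], [-4, +0]. This is the pattern [-4, +0], [-5, +0] repeated.
step 6: apply [-5, +0] → [-22, -6]
step 7: apply [-4, +0] → [-26, -6]

[-26, -6]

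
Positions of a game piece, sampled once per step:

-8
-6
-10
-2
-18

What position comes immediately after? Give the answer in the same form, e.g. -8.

14

The jumps are +2, -4, +8, -16 — a geometric progression with ratio -2.
step 5: -18 + 32 → 14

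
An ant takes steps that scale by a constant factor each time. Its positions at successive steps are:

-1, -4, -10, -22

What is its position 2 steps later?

-94

The jumps are -3, -6, -12 — a geometric progression with ratio 2.
step 4: -22 − 24 → -46
step 5: -46 − 48 → -94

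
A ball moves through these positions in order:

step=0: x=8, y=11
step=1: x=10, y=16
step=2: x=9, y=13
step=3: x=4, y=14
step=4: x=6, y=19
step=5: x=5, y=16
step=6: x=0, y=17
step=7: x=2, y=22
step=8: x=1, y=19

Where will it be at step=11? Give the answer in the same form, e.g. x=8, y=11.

Differencing gives (+2,+5), (-1,-3), (-5,+1), (+2,+5), (-1,-3), (-5,+1), (+2,+5), (-1,-3). This is the pattern (+2,+5), (-1,-3), (-5,+1) repeated.
step 9: apply (-5,+1) → x=-4, y=20
step 10: apply (+2,+5) → x=-2, y=25
step 11: apply (-1,-3) → x=-3, y=22

x=-3, y=22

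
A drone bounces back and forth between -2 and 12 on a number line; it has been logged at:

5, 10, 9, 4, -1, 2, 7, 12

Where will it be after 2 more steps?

The value travels 5 per step and bounces off the walls at -2 and 12.
  step 8: 12 → 7
  step 9: 7 → 2

2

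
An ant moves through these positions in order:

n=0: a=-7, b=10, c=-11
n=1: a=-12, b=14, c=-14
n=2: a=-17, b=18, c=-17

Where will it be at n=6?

Each step adds (-5,+4,-3) to the position.
step 3: a=-17, b=18, c=-17 + (-5,+4,-3) → a=-22, b=22, c=-20
step 4: a=-22, b=22, c=-20 + (-5,+4,-3) → a=-27, b=26, c=-23
step 5: a=-27, b=26, c=-23 + (-5,+4,-3) → a=-32, b=30, c=-26
step 6: a=-32, b=30, c=-26 + (-5,+4,-3) → a=-37, b=34, c=-29

a=-37, b=34, c=-29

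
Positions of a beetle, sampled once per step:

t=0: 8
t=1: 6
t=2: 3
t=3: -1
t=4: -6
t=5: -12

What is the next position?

Successive displacements: -2, -3, -4, -5, -6 — each changes by -1.
step 6: -12 − 7 → -19

-19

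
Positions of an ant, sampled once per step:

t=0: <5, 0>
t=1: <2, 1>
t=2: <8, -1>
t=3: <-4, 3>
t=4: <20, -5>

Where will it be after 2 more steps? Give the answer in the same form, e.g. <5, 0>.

<68, -21>

Consecutive displacements <-3, +1>, <+6, -2>, <-12, +4>, <+24, -8> scale by a factor of -2 each step.
step 5: <20, -5> + <-48, +16> → <-28, 11>
step 6: <-28, 11> + <+96, -32> → <68, -21>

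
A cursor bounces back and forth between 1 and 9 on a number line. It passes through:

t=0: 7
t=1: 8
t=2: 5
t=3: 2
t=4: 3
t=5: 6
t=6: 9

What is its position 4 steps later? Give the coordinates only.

The value travels 3 per step and bounces off the walls at 1 and 9.
  step 7: 9 → 6
  step 8: 6 → 3
  step 9: 3 → 2
  step 10: 2 → 5

5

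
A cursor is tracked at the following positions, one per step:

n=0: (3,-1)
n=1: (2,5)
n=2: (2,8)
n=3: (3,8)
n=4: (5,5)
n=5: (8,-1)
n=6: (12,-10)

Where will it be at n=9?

(30,-55)

Successive displacements: (-1,+6), (+0,+3), (+1,+0), (+2,-3), (+3,-6), (+4,-9) — each changes by (+1,-3).
step 7: (12,-10) + (+5,-12) → (17,-22)
step 8: (17,-22) + (+6,-15) → (23,-37)
step 9: (23,-37) + (+7,-18) → (30,-55)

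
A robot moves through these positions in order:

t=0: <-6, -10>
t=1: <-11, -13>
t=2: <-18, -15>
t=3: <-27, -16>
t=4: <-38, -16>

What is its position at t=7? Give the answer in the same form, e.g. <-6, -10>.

Taking differences between consecutive positions: <-5, -3>, <-7, -2>, <-9, -1>, <-11, +0>. These grow by <-2, +1> each step.
step 5: <-38, -16> + <-13, +1> → <-51, -15>
step 6: <-51, -15> + <-15, +2> → <-66, -13>
step 7: <-66, -13> + <-17, +3> → <-83, -10>

<-83, -10>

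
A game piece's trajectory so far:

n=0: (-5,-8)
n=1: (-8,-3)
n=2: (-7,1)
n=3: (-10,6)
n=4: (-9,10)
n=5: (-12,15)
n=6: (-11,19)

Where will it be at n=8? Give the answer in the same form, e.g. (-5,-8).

(-13,28)

The moves between consecutive positions are (-3,+5), (+1,+4), (-3,+5), (+1,+4), (-3,+5), (+1,+4); they repeat the 2-cycle [(-3,+5), (+1,+4)].
step 7: apply (-3,+5) → (-14,24)
step 8: apply (+1,+4) → (-13,28)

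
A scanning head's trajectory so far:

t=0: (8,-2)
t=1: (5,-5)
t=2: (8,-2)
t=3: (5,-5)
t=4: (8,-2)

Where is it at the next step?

(5,-5)

Step-to-step displacements: (-3,-3), (+3,+3), (-3,-3), (+3,+3); each is -1× the previous.
step 5: (8,-2) + (-3,-3) → (5,-5)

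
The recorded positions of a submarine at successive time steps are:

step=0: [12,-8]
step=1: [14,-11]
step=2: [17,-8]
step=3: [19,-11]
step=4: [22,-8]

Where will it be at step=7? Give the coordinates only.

[29,-11]

Step-to-step displacements: [+2,-3], [+3,+3], [+2,-3], [+3,+3] — a repeating cycle of length 2.
step 5: apply [+2,-3] → [24,-11]
step 6: apply [+3,+3] → [27,-8]
step 7: apply [+2,-3] → [29,-11]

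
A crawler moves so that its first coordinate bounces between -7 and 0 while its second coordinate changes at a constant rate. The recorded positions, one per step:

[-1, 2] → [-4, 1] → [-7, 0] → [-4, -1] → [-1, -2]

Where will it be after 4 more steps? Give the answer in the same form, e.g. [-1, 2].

The first coordinate travels 3 per step and bounces off the walls at -7 and 0.
  step 5: -1 → -2
  step 6: -2 → -5
  step 7: -5 → -6
  step 8: -6 → -3
The second coordinate changes by -1 each step: at step 8 it is -6.

[-3, -6]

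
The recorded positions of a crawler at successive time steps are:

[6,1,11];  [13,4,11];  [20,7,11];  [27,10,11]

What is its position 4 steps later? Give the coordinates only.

Constant displacement of [+7,+3,+0] per step.
step 4: [27,10,11] + [+7,+3,+0] → [34,13,11]
step 5: [34,13,11] + [+7,+3,+0] → [41,16,11]
step 6: [41,16,11] + [+7,+3,+0] → [48,19,11]
step 7: [48,19,11] + [+7,+3,+0] → [55,22,11]

[55,22,11]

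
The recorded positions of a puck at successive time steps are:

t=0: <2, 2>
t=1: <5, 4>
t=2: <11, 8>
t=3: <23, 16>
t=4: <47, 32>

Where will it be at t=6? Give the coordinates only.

Step-to-step displacements: <+3, +2>, <+6, +4>, <+12, +8>, <+24, +16>; each is 2× the previous.
step 5: <47, 32> + <+48, +32> → <95, 64>
step 6: <95, 64> + <+96, +64> → <191, 128>

<191, 128>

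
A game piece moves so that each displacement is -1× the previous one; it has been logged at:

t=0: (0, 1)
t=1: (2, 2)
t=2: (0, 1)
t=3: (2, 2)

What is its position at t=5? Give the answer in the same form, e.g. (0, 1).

Consecutive displacements (+2, +1), (-2, -1), (+2, +1) scale by a factor of -1 each step.
step 4: (2, 2) + (-2, -1) → (0, 1)
step 5: (0, 1) + (+2, +1) → (2, 2)

(2, 2)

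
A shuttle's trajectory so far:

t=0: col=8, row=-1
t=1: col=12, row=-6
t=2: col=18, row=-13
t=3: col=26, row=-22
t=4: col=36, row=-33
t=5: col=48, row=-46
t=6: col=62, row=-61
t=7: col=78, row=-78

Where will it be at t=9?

col=116, row=-118

Successive displacements: (+4,-5), (+6,-7), (+8,-9), (+10,-11), (+12,-13), (+14,-15), (+16,-17) — each changes by (+2,-2).
step 8: col=78, row=-78 + (+18,-19) → col=96, row=-97
step 9: col=96, row=-97 + (+20,-21) → col=116, row=-118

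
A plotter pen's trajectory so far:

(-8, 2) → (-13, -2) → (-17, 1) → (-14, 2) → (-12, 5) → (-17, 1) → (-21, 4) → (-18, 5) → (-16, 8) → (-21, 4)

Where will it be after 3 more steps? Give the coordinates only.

The moves between consecutive positions are (-5, -4), (-4, +3), (+3, +1), (+2, +3), (-5, -4), (-4, +3), (+3, +1), (+2, +3), (-5, -4); they repeat the 4-cycle [(-5, -4), (-4, +3), (+3, +1), (+2, +3)].
step 10: apply (-4, +3) → (-25, 7)
step 11: apply (+3, +1) → (-22, 8)
step 12: apply (+2, +3) → (-20, 11)

(-20, 11)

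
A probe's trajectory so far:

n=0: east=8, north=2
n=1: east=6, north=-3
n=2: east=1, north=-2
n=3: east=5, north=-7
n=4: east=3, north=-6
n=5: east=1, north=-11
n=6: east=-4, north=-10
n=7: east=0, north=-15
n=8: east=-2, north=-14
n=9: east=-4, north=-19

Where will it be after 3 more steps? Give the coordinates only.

The moves between consecutive positions are (-2,-5), (-5,+1), (+4,-5), (-2,+1), (-2,-5), (-5,+1), (+4,-5), (-2,+1), (-2,-5); they repeat the 4-cycle [(-2,-5), (-5,+1), (+4,-5), (-2,+1)].
step 10: apply (-5,+1) → east=-9, north=-18
step 11: apply (+4,-5) → east=-5, north=-23
step 12: apply (-2,+1) → east=-7, north=-22

east=-7, north=-22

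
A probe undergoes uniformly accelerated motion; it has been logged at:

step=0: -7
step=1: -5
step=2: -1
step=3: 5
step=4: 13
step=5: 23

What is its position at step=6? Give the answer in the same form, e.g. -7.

35

Taking differences between consecutive positions: +2, +4, +6, +8, +10. These grow by +2 each step.
step 6: 23 + 12 → 35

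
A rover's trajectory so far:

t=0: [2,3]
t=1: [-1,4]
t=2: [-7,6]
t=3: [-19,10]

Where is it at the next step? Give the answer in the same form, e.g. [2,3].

Consecutive displacements [-3,+1], [-6,+2], [-12,+4] scale by a factor of 2 each step.
step 4: [-19,10] + [-24,+8] → [-43,18]

[-43,18]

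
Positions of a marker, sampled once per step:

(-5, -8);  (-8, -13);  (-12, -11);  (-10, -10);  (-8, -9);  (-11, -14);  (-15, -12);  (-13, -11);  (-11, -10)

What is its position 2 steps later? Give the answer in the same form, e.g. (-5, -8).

(-18, -13)

Differencing gives (-3, -5), (-4, +2), (+2, +1), (+2, +1), (-3, -5), (-4, +2), (+2, +1), (+2, +1). This is the pattern (-3, -5), (-4, +2), (+2, +1), (+2, +1) repeated.
step 9: apply (-3, -5) → (-14, -15)
step 10: apply (-4, +2) → (-18, -13)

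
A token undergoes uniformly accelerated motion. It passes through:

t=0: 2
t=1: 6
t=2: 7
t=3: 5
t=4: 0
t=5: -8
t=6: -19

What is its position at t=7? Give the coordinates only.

First differences are +4, +1, -2, -5, -8, -11; their common second difference is -3 (constant acceleration).
step 7: -19 − 14 → -33

-33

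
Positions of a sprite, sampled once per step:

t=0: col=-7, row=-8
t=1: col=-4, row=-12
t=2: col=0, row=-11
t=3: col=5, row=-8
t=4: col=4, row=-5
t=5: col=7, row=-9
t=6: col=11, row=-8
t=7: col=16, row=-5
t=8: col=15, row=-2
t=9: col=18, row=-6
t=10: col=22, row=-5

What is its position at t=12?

col=26, row=1

The moves between consecutive positions are (+3, -4), (+4, +1), (+5, +3), (-1, +3), (+3, -4), (+4, +1), (+5, +3), (-1, +3), (+3, -4), (+4, +1); they repeat the 4-cycle [(+3, -4), (+4, +1), (+5, +3), (-1, +3)].
step 11: apply (+5, +3) → col=27, row=-2
step 12: apply (-1, +3) → col=26, row=1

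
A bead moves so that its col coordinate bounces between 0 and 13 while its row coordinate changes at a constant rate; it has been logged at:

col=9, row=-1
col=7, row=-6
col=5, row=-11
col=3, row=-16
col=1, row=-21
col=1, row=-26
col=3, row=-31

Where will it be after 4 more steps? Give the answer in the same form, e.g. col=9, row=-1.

col=11, row=-51

The col coordinate travels 2 per step and bounces off the walls at 0 and 13.
  step 7: 3 → 5
  step 8: 5 → 7
  step 9: 7 → 9
  step 10: 9 → 11
The row coordinate changes by -5 each step: at step 10 it is -51.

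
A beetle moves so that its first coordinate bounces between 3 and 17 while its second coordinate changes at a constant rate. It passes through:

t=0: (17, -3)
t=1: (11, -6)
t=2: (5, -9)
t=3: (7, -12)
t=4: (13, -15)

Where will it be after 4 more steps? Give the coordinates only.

The first coordinate travels 6 per step and bounces off the walls at 3 and 17.
  step 5: 13 → 15
  step 6: 15 → 9
  step 7: 9 → 3
  step 8: 3 → 9
The second coordinate changes by -3 each step: at step 8 it is -27.

(9, -27)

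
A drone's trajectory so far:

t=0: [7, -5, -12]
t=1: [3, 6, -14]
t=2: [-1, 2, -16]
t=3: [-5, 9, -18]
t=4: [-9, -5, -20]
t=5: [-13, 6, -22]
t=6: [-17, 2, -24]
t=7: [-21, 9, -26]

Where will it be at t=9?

[-29, 6, -30]

The first coordinate changes by -4 each step, so at step 9 it is 7 + 9·(-4) = -29.
The second coordinate repeats the cycle [-5, 6, 2, 9] with period 4; step 9 mod 4 = 1, giving 6.
The third coordinate changes by -2 each step, so at step 9 it is -12 + 9·(-2) = -30.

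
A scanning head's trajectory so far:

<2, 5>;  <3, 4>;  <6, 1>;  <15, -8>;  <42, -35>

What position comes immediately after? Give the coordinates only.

Consecutive displacements <+1, -1>, <+3, -3>, <+9, -9>, <+27, -27> scale by a factor of 3 each step.
step 5: <42, -35> + <+81, -81> → <123, -116>

<123, -116>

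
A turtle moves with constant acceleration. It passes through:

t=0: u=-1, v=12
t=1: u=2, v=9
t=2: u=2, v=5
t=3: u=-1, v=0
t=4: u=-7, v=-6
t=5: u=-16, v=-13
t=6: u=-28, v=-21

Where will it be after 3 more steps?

First differences are (+3, -3), (+0, -4), (-3, -5), (-6, -6), (-9, -7), (-12, -8); their common second difference is (-3, -1) (constant acceleration).
step 7: u=-28, v=-21 + (-15, -9) → u=-43, v=-30
step 8: u=-43, v=-30 + (-18, -10) → u=-61, v=-40
step 9: u=-61, v=-40 + (-21, -11) → u=-82, v=-51

u=-82, v=-51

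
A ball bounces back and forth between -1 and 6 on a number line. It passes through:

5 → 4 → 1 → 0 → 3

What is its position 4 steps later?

1

The value reflects between -1 and 6, moving 3 per step.
  step 5: 3 → 6
  step 6: 6 → 3
  step 7: 3 → 0
  step 8: 0 → 1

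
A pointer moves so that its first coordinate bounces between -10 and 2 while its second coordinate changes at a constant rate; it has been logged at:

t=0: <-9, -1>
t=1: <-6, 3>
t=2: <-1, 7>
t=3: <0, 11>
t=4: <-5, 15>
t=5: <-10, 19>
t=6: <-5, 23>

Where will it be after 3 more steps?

The first coordinate travels 5 per step and bounces off the walls at -10 and 2.
  step 7: -5 → 0
  step 8: 0 → -1
  step 9: -1 → -6
The second coordinate changes by +4 each step: at step 9 it is 35.

<-6, 35>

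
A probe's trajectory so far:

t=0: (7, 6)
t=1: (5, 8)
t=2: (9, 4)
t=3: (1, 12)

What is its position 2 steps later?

(-15, 28)

The jumps are (-2, +2), (+4, -4), (-8, +8) — a geometric progression with ratio -2.
step 4: (1, 12) + (+16, -16) → (17, -4)
step 5: (17, -4) + (-32, +32) → (-15, 28)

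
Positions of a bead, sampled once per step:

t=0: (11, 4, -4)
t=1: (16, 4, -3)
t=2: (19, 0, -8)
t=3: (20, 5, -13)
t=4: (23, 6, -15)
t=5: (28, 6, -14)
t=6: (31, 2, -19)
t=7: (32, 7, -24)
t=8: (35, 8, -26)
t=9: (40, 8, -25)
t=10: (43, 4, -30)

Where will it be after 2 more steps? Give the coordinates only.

(47, 10, -37)

The moves between consecutive positions are (+5, +0, +1), (+3, -4, -5), (+1, +5, -5), (+3, +1, -2), (+5, +0, +1), (+3, -4, -5), (+1, +5, -5), (+3, +1, -2), (+5, +0, +1), (+3, -4, -5); they repeat the 4-cycle [(+5, +0, +1), (+3, -4, -5), (+1, +5, -5), (+3, +1, -2)].
step 11: apply (+1, +5, -5) → (44, 9, -35)
step 12: apply (+3, +1, -2) → (47, 10, -37)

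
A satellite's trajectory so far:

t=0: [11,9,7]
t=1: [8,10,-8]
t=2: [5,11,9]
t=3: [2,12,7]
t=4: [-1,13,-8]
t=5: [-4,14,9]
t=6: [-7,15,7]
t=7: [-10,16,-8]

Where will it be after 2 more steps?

[-16,18,7]

The first coordinate changes by -3 each step, so at step 9 it is 11 + 9·(-3) = -16.
The second coordinate changes by +1 each step, so at step 9 it is 9 + 9·(1) = 18.
The third coordinate repeats the cycle [7, -8, 9] with period 3; step 9 mod 3 = 0, giving 7.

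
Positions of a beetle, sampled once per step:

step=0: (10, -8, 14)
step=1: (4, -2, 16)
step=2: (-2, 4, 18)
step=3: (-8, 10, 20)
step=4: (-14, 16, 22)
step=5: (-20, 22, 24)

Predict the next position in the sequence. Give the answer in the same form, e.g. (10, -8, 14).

The position changes by (-6, +6, +2) every step.
step 6: (-20, 22, 24) + (-6, +6, +2) → (-26, 28, 26)

(-26, 28, 26)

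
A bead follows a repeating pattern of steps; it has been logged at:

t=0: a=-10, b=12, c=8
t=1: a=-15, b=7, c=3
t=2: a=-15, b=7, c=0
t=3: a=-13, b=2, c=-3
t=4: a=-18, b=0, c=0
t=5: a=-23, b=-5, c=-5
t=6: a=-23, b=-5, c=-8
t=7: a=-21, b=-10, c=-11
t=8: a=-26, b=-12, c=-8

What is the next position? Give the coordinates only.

a=-31, b=-17, c=-13

Step-to-step displacements: (-5, -5, -5), (+0, +0, -3), (+2, -5, -3), (-5, -2, +3), (-5, -5, -5), (+0, +0, -3), (+2, -5, -3), (-5, -2, +3) — a repeating cycle of length 4.
step 9: apply (-5, -5, -5) → a=-31, b=-17, c=-13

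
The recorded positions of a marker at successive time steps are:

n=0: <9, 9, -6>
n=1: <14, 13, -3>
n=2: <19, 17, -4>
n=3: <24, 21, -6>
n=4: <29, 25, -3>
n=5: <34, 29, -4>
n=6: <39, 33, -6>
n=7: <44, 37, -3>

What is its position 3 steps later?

The first coordinate changes by +5 each step, so at step 10 it is 9 + 10·(5) = 59.
The second coordinate changes by +4 each step, so at step 10 it is 9 + 10·(4) = 49.
The third coordinate repeats the cycle [-6, -3, -4] with period 3; step 10 mod 3 = 1, giving -3.

<59, 49, -3>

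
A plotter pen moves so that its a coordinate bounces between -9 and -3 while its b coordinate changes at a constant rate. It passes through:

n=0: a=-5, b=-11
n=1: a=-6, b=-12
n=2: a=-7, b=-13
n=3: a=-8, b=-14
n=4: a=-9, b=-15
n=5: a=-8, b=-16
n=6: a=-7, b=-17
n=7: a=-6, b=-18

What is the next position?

a=-5, b=-19

The a coordinate reflects between -9 and -3, moving 1 per step.
  step 8: -6 → -5
The b coordinate changes by -1 each step: at step 8 it is -19.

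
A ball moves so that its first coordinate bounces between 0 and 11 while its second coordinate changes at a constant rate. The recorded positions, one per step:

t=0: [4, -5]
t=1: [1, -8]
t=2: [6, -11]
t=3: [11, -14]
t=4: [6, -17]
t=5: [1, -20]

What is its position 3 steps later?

[8, -29]

The first coordinate travels 5 per step and bounces off the walls at 0 and 11.
  step 6: 1 → 4
  step 7: 4 → 9
  step 8: 9 → 8
The second coordinate changes by -3 each step: at step 8 it is -29.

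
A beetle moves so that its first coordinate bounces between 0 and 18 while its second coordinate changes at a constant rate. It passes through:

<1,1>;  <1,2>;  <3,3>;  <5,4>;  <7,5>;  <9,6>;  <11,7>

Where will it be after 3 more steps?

The first coordinate travels 2 per step and bounces off the walls at 0 and 18.
  step 7: 11 → 13
  step 8: 13 → 15
  step 9: 15 → 17
The second coordinate changes by +1 each step: at step 9 it is 10.

<17,10>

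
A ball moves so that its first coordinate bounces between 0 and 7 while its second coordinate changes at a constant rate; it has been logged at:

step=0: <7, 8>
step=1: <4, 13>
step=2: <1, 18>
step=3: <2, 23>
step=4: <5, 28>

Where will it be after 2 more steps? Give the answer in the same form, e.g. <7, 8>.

<3, 38>

The first coordinate travels 3 per step and bounces off the walls at 0 and 7.
  step 5: 5 → 6
  step 6: 6 → 3
The second coordinate changes by +5 each step: at step 6 it is 38.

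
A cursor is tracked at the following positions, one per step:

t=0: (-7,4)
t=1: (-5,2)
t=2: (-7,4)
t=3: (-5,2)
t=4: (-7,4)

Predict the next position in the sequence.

Step-to-step displacements: (+2,-2), (-2,+2), (+2,-2), (-2,+2); each is -1× the previous.
step 5: (-7,4) + (+2,-2) → (-5,2)

(-5,2)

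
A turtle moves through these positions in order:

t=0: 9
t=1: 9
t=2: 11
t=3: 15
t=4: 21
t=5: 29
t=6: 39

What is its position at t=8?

Taking differences between consecutive positions: +0, +2, +4, +6, +8, +10. These grow by +2 each step.
step 7: 39 + 12 → 51
step 8: 51 + 14 → 65

65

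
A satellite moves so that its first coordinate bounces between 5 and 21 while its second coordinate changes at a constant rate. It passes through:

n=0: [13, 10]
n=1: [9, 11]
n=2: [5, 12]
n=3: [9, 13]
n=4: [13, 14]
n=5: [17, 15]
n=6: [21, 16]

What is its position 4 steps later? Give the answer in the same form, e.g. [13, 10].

[5, 20]

The first coordinate travels 4 per step and bounces off the walls at 5 and 21.
  step 7: 21 → 17
  step 8: 17 → 13
  step 9: 13 → 9
  step 10: 9 → 5
The second coordinate changes by +1 each step: at step 10 it is 20.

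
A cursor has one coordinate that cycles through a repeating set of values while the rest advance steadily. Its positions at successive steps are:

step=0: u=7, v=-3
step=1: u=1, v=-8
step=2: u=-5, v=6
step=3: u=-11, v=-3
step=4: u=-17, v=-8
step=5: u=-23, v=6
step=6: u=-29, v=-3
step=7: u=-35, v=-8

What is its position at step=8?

u=-41, v=6

The u coordinate changes by -6 each step, so at step 8 it is 7 + 8·(-6) = -41.
The v coordinate repeats the cycle [-3, -8, 6] with period 3; step 8 mod 3 = 2, giving 6.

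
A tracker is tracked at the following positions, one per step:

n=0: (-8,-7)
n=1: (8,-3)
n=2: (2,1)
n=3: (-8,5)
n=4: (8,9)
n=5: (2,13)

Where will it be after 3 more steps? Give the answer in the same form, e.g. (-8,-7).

First: cycles through -8, 8, 2 every 3 steps. Step 8 lands at position 2 of the cycle → 2.
Second: linear, +4 per step → 25 at step 8.

(2,25)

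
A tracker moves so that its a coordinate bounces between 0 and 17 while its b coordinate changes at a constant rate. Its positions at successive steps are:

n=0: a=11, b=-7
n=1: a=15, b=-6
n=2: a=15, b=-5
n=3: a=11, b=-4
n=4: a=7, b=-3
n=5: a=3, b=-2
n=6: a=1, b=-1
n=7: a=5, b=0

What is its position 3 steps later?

The a coordinate travels 4 per step and bounces off the walls at 0 and 17.
  step 8: 5 → 9
  step 9: 9 → 13
  step 10: 13 → 17
The b coordinate changes by +1 each step: at step 10 it is 3.

a=17, b=3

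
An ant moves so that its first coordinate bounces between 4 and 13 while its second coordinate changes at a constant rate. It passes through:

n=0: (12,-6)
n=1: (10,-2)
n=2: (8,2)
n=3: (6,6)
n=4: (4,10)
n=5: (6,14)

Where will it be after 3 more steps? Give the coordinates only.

(12,26)

The first coordinate travels 2 per step and bounces off the walls at 4 and 13.
  step 6: 6 → 8
  step 7: 8 → 10
  step 8: 10 → 12
The second coordinate changes by +4 each step: at step 8 it is 26.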